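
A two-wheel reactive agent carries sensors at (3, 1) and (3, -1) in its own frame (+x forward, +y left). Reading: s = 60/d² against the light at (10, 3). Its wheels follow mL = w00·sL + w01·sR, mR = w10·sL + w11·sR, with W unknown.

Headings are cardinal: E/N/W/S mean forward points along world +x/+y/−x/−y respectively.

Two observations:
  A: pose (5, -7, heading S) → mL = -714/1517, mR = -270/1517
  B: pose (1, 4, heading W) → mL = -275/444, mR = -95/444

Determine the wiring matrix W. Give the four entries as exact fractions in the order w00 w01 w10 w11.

obs A: pose=(5,-7,S) → sL=12/37, sR=12/41, mL=-714/1517, mR=-270/1517
obs B: pose=(1,4,W) → sL=5/12, sR=15/37, mL=-275/444, mR=-95/444
sensor matrix S = [[12/37, 12/41], [5/12, 15/37]]; det S = 535/56129
solve [mL_A; mL_B] = S·[w00; w01] and [mR_A; mR_B] = S·[w10; w11]:
  w00 = -1, w01 = -1/2, w10 = -1, w11 = 1/2

-1 -1/2 -1 1/2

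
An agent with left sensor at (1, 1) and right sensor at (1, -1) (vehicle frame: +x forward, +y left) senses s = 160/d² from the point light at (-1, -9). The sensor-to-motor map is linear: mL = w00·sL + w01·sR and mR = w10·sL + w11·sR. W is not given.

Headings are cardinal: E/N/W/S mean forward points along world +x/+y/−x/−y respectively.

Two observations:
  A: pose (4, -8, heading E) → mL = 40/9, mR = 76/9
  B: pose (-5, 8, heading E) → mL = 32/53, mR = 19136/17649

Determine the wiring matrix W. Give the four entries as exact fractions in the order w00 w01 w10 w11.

obs A: pose=(4,-8,E) → sL=4, sR=40/9, mL=40/9, mR=76/9
obs B: pose=(-5,8,E) → sL=160/333, sR=32/53, mL=32/53, mR=19136/17649
sensor matrix S = [[4, 40/9], [160/333, 32/53]]; det S = 44416/158841
solve [mL_A; mL_B] = S·[w00; w01] and [mR_A; mR_B] = S·[w10; w11]:
  w00 = 0, w01 = 1, w10 = 1, w11 = 1

0 1 1 1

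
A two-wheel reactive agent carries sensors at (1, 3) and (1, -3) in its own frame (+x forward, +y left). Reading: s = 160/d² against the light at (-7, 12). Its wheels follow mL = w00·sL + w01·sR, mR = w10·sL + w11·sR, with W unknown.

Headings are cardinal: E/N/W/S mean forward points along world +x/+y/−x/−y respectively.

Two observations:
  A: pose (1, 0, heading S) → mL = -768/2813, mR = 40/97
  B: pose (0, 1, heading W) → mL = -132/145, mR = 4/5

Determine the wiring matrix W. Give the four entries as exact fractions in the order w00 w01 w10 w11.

1 -1 0 1/2

obs A: pose=(1,0,S) → sL=16/29, sR=80/97, mL=-768/2813, mR=40/97
obs B: pose=(0,1,W) → sL=20/29, sR=8/5, mL=-132/145, mR=4/5
sensor matrix S = [[16/29, 80/97], [20/29, 8/5]]; det S = 4416/14065
solve [mL_A; mL_B] = S·[w00; w01] and [mR_A; mR_B] = S·[w10; w11]:
  w00 = 1, w01 = -1, w10 = 0, w11 = 1/2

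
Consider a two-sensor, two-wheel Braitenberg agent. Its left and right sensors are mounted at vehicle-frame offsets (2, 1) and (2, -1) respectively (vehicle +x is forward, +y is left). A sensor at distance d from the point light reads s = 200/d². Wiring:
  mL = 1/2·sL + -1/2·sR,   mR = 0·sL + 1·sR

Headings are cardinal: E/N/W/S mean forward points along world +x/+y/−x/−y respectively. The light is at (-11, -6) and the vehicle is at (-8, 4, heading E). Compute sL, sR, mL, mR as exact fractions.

100/73 100/53 -1000/3869 100/53

left sensor world pos  = (-6, 5); dL² = 146
right sensor world pos = (-6, 3); dR² = 106
sL = 200/146 = 100/73
sR = 200/106 = 100/53
mL = 1/2·sL + -1/2·sR = -1000/3869
mR = 0·sL + 1·sR = 100/53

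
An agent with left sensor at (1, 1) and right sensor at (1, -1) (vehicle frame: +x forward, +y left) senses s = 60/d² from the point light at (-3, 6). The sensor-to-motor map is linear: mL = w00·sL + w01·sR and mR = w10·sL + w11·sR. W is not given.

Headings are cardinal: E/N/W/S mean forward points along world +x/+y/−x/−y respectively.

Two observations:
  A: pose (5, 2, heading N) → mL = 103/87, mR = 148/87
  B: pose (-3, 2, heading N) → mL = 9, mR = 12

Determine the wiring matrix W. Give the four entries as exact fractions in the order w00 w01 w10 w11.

1/2 1 1 1

obs A: pose=(5,2,N) → sL=30/29, sR=2/3, mL=103/87, mR=148/87
obs B: pose=(-3,2,N) → sL=6, sR=6, mL=9, mR=12
sensor matrix S = [[30/29, 2/3], [6, 6]]; det S = 64/29
solve [mL_A; mL_B] = S·[w00; w01] and [mR_A; mR_B] = S·[w10; w11]:
  w00 = 1/2, w01 = 1, w10 = 1, w11 = 1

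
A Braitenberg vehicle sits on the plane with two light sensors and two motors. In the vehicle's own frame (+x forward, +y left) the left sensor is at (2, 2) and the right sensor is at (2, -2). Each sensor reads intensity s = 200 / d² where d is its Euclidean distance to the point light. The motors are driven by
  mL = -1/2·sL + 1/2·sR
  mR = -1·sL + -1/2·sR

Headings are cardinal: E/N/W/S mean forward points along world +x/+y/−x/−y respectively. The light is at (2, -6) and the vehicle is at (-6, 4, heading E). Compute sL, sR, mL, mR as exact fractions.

10/9 2 4/9 -19/9

left sensor world pos  = (-4, 6); dL² = 180
right sensor world pos = (-4, 2); dR² = 100
sL = 200/180 = 10/9
sR = 200/100 = 2
mL = -1/2·sL + 1/2·sR = 4/9
mR = -1·sL + -1/2·sR = -19/9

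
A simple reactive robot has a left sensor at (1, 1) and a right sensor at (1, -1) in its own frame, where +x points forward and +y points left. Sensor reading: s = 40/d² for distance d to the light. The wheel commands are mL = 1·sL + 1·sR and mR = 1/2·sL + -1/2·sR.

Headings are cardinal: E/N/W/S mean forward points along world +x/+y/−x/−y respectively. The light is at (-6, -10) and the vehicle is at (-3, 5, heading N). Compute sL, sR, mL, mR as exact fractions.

2/13 5/34 133/442 3/884

left sensor world pos  = (-4, 6); dL² = 260
right sensor world pos = (-2, 6); dR² = 272
sL = 40/260 = 2/13
sR = 40/272 = 5/34
mL = 1·sL + 1·sR = 133/442
mR = 1/2·sL + -1/2·sR = 3/884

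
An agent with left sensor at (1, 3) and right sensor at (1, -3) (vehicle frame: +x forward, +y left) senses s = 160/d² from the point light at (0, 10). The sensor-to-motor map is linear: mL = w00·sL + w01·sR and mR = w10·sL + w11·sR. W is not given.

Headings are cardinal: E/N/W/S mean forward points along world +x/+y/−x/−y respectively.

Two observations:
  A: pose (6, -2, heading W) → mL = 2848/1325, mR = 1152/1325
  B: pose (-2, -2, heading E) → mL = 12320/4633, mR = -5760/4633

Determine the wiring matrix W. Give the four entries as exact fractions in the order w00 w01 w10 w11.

obs A: pose=(6,-2,W) → sL=16/25, sR=80/53, mL=2848/1325, mR=1152/1325
obs B: pose=(-2,-2,E) → sL=80/41, sR=80/113, mL=12320/4633, mR=-5760/4633
sensor matrix S = [[16/25, 80/53], [80/41, 80/113]]; det S = -3059712/1227745
solve [mL_A; mL_B] = S·[w00; w01] and [mR_A; mR_B] = S·[w10; w11]:
  w00 = 1, w01 = 1, w10 = -1, w11 = 1

1 1 -1 1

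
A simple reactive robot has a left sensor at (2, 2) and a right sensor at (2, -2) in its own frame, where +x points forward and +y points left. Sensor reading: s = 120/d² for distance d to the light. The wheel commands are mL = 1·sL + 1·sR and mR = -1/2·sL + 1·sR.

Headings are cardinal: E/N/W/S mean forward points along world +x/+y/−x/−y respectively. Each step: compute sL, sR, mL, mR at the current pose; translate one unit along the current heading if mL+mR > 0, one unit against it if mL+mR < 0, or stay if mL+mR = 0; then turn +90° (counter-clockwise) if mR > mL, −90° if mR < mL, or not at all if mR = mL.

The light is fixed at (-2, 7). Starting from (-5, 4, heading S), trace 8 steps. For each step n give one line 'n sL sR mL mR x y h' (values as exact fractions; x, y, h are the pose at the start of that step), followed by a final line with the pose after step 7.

n=0: pose=(-5,4,S); sL=60/13, sR=12/5; mL=456/65, mR=6/65; mL+mR=462/65 → advance +1; mR−mL=-90/13 → turn -1·90°
n=1: pose=(-5,3,W); sL=120/61, sR=120/29; mL=10800/1769, mR=5580/1769; mL+mR=16380/1769 → advance +1; mR−mL=-180/61 → turn -1·90°
n=2: pose=(-6,3,N); sL=3, sR=15; mL=18, mR=27/2; mL+mR=63/2 → advance +1; mR−mL=-9/2 → turn -1·90°
n=3: pose=(-6,4,E); sL=24, sR=120/29; mL=816/29, mR=-228/29; mL+mR=588/29 → advance +1; mR−mL=-36 → turn -1·90°
n=4: pose=(-5,4,S); sL=60/13, sR=12/5; mL=456/65, mR=6/65; mL+mR=462/65 → advance +1; mR−mL=-90/13 → turn -1·90°
n=5: pose=(-5,3,W); sL=120/61, sR=120/29; mL=10800/1769, mR=5580/1769; mL+mR=16380/1769 → advance +1; mR−mL=-180/61 → turn -1·90°
n=6: pose=(-6,3,N); sL=3, sR=15; mL=18, mR=27/2; mL+mR=63/2 → advance +1; mR−mL=-9/2 → turn -1·90°
n=7: pose=(-6,4,E); sL=24, sR=120/29; mL=816/29, mR=-228/29; mL+mR=588/29 → advance +1; mR−mL=-36 → turn -1·90°

0 60/13 12/5 456/65 6/65 -5 4 S
1 120/61 120/29 10800/1769 5580/1769 -5 3 W
2 3 15 18 27/2 -6 3 N
3 24 120/29 816/29 -228/29 -6 4 E
4 60/13 12/5 456/65 6/65 -5 4 S
5 120/61 120/29 10800/1769 5580/1769 -5 3 W
6 3 15 18 27/2 -6 3 N
7 24 120/29 816/29 -228/29 -6 4 E
final -5 4 S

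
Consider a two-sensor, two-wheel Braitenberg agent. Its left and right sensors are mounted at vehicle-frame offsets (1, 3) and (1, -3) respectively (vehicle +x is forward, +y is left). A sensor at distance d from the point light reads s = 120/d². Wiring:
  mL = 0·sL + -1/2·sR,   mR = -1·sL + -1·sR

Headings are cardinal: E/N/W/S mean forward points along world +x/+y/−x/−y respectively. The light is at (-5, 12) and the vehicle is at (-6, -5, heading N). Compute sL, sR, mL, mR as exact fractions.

left sensor world pos  = (-9, -4); dL² = 272
right sensor world pos = (-3, -4); dR² = 260
sL = 120/272 = 15/34
sR = 120/260 = 6/13
mL = 0·sL + -1/2·sR = -3/13
mR = -1·sL + -1·sR = -399/442

15/34 6/13 -3/13 -399/442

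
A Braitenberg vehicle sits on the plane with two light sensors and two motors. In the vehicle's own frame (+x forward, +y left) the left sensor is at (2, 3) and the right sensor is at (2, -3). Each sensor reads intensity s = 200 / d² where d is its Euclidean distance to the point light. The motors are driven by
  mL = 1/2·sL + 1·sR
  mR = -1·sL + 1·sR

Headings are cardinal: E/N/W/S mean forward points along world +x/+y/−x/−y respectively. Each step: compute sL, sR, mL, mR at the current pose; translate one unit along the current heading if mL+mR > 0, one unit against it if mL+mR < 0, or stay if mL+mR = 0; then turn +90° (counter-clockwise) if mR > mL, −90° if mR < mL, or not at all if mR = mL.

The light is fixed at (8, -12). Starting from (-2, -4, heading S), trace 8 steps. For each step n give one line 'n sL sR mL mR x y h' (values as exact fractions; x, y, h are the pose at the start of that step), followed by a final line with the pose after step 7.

0 40/17 40/41 1500/697 -960/697 -2 -4 S
1 5/4 50/61 705/488 -105/244 -2 -5 W
2 200/277 40/29 13980/8033 5280/8033 -3 -5 N
3 100/101 100/53 12750/5353 4800/5353 -3 -4 E
4 40/17 40/41 1500/697 -960/697 -2 -4 S
5 5/4 50/61 705/488 -105/244 -2 -5 W
6 200/277 40/29 13980/8033 5280/8033 -3 -5 N
7 100/101 100/53 12750/5353 4800/5353 -3 -4 E
final -2 -4 S

n=0: pose=(-2,-4,S); sL=40/17, sR=40/41; mL=1500/697, mR=-960/697; mL+mR=540/697 → advance +1; mR−mL=-60/17 → turn -1·90°
n=1: pose=(-2,-5,W); sL=5/4, sR=50/61; mL=705/488, mR=-105/244; mL+mR=495/488 → advance +1; mR−mL=-15/8 → turn -1·90°
n=2: pose=(-3,-5,N); sL=200/277, sR=40/29; mL=13980/8033, mR=5280/8033; mL+mR=19260/8033 → advance +1; mR−mL=-300/277 → turn -1·90°
n=3: pose=(-3,-4,E); sL=100/101, sR=100/53; mL=12750/5353, mR=4800/5353; mL+mR=17550/5353 → advance +1; mR−mL=-150/101 → turn -1·90°
n=4: pose=(-2,-4,S); sL=40/17, sR=40/41; mL=1500/697, mR=-960/697; mL+mR=540/697 → advance +1; mR−mL=-60/17 → turn -1·90°
n=5: pose=(-2,-5,W); sL=5/4, sR=50/61; mL=705/488, mR=-105/244; mL+mR=495/488 → advance +1; mR−mL=-15/8 → turn -1·90°
n=6: pose=(-3,-5,N); sL=200/277, sR=40/29; mL=13980/8033, mR=5280/8033; mL+mR=19260/8033 → advance +1; mR−mL=-300/277 → turn -1·90°
n=7: pose=(-3,-4,E); sL=100/101, sR=100/53; mL=12750/5353, mR=4800/5353; mL+mR=17550/5353 → advance +1; mR−mL=-150/101 → turn -1·90°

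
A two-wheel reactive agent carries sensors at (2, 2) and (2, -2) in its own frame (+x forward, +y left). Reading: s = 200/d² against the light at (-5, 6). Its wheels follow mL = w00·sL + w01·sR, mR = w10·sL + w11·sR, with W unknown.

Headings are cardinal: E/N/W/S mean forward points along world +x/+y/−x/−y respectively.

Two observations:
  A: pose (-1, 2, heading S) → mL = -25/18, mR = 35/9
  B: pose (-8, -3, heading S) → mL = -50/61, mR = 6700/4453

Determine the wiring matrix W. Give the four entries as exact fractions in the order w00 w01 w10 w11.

obs A: pose=(-1,2,S) → sL=25/9, sR=5, mL=-25/18, mR=35/9
obs B: pose=(-8,-3,S) → sL=100/61, sR=100/73, mL=-50/61, mR=6700/4453
sensor matrix S = [[25/9, 5], [100/61, 100/73]]; det S = -176000/40077
solve [mL_A; mL_B] = S·[w00; w01] and [mR_A; mR_B] = S·[w10; w11]:
  w00 = -1/2, w01 = 0, w10 = 1/2, w11 = 1/2

-1/2 0 1/2 1/2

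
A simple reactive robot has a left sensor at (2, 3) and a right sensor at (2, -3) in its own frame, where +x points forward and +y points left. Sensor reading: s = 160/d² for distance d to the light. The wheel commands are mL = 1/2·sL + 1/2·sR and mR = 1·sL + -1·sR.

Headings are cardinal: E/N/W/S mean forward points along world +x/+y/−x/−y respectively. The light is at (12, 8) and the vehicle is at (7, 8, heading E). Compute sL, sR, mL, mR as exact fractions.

80/9 80/9 80/9 0

left sensor world pos  = (9, 11); dL² = 18
right sensor world pos = (9, 5); dR² = 18
sL = 160/18 = 80/9
sR = 160/18 = 80/9
mL = 1/2·sL + 1/2·sR = 80/9
mR = 1·sL + -1·sR = 0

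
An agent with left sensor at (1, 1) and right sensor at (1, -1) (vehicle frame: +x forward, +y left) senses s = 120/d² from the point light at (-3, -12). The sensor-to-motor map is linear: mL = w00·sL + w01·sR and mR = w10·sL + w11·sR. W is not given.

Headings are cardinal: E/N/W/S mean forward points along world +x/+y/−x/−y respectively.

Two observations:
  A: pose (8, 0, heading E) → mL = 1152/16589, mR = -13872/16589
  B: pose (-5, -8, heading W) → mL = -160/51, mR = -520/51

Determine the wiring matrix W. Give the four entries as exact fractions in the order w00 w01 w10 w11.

obs A: pose=(8,0,E) → sL=120/313, sR=24/53, mL=1152/16589, mR=-13872/16589
obs B: pose=(-5,-8,W) → sL=20/3, sR=60/17, mL=-160/51, mR=-520/51
sensor matrix S = [[120/313, 24/53], [20/3, 60/17]]; det S = -469760/282013
solve [mL_A; mL_B] = S·[w00; w01] and [mR_A; mR_B] = S·[w10; w11]:
  w00 = -1, w01 = 1, w10 = -1, w11 = -1

-1 1 -1 -1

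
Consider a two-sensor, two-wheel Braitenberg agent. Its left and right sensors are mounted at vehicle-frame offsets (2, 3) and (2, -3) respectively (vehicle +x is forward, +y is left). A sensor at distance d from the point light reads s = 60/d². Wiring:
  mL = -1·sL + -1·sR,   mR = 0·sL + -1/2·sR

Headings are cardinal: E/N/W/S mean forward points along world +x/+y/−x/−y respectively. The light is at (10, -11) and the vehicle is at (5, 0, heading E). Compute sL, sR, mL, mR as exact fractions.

left sensor world pos  = (7, 3); dL² = 205
right sensor world pos = (7, -3); dR² = 73
sL = 60/205 = 12/41
sR = 60/73 = 60/73
mL = -1·sL + -1·sR = -3336/2993
mR = 0·sL + -1/2·sR = -30/73

12/41 60/73 -3336/2993 -30/73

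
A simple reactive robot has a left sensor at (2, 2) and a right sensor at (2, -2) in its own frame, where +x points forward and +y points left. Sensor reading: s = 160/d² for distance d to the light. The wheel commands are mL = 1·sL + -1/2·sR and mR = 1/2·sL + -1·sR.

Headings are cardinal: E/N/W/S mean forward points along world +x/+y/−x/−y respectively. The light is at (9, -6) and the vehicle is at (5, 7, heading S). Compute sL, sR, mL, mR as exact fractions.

32/25 160/157 3024/3925 -1488/3925

left sensor world pos  = (7, 5); dL² = 125
right sensor world pos = (3, 5); dR² = 157
sL = 160/125 = 32/25
sR = 160/157 = 160/157
mL = 1·sL + -1/2·sR = 3024/3925
mR = 1/2·sL + -1·sR = -1488/3925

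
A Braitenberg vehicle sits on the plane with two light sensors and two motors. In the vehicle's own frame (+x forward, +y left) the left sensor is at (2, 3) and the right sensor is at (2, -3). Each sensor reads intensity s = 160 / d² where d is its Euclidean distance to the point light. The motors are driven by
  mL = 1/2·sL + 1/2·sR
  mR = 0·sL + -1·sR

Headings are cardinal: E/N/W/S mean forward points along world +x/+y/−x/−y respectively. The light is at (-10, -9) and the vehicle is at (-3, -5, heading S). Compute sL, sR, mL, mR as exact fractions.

20/13 8 62/13 -8

left sensor world pos  = (0, -7); dL² = 104
right sensor world pos = (-6, -7); dR² = 20
sL = 160/104 = 20/13
sR = 160/20 = 8
mL = 1/2·sL + 1/2·sR = 62/13
mR = 0·sL + -1·sR = -8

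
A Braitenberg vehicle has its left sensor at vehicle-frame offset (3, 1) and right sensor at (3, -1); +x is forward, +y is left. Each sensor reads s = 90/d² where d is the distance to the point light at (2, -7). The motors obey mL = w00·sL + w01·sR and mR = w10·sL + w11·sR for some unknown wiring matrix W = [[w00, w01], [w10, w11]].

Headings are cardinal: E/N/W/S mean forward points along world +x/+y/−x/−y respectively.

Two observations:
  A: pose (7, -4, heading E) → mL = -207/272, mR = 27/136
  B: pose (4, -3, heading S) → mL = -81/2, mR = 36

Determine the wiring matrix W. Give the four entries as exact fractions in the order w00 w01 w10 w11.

1/2 -1 -1 1

obs A: pose=(7,-4,E) → sL=9/8, sR=45/34, mL=-207/272, mR=27/136
obs B: pose=(4,-3,S) → sL=9, sR=45, mL=-81/2, mR=36
sensor matrix S = [[9/8, 45/34], [9, 45]]; det S = 5265/136
solve [mL_A; mL_B] = S·[w00; w01] and [mR_A; mR_B] = S·[w10; w11]:
  w00 = 1/2, w01 = -1, w10 = -1, w11 = 1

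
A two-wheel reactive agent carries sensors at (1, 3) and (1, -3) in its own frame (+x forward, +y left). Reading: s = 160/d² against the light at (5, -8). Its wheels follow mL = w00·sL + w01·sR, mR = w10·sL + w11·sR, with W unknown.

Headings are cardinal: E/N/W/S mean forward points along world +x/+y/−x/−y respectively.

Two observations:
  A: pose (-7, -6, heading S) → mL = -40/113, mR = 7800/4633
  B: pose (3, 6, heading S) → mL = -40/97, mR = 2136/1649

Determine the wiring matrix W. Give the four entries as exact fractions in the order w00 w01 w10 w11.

obs A: pose=(-7,-6,S) → sL=80/41, sR=80/113, mL=-40/113, mR=7800/4633
obs B: pose=(3,6,S) → sL=16/17, sR=80/97, mL=-40/97, mR=2136/1649
sensor matrix S = [[80/41, 80/113], [16/17, 80/97]]; det S = 7203840/7639817
solve [mL_A; mL_B] = S·[w00; w01] and [mR_A; mR_B] = S·[w10; w11]:
  w00 = 0, w01 = -1/2, w10 = 1/2, w11 = 1

0 -1/2 1/2 1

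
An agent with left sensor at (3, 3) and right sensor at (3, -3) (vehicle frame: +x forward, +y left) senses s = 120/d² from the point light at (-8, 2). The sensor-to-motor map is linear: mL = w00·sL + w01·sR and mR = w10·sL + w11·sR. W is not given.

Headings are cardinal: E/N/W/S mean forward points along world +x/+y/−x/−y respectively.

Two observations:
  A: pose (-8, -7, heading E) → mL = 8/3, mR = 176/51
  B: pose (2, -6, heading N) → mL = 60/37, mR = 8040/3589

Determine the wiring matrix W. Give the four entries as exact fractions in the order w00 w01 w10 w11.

1 0 1 1

obs A: pose=(-8,-7,E) → sL=8/3, sR=40/51, mL=8/3, mR=176/51
obs B: pose=(2,-6,N) → sL=60/37, sR=60/97, mL=60/37, mR=8040/3589
sensor matrix S = [[8/3, 40/51], [60/37, 60/97]]; det S = 23040/61013
solve [mL_A; mL_B] = S·[w00; w01] and [mR_A; mR_B] = S·[w10; w11]:
  w00 = 1, w01 = 0, w10 = 1, w11 = 1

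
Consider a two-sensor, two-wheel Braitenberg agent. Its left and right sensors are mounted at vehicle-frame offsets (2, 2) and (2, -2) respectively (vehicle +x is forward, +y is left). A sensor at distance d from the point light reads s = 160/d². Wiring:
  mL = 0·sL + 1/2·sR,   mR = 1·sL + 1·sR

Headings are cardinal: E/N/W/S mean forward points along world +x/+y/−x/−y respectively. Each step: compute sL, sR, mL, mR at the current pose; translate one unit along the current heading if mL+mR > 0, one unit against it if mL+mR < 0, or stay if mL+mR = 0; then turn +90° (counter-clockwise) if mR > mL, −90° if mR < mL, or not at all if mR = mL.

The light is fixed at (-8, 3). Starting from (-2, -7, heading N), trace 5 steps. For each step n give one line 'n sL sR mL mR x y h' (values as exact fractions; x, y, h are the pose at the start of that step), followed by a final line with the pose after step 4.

0 2 5/4 5/8 13/4 -2 -7 N
1 160/137 32/13 16/13 6464/1781 -2 -6 W
2 16/17 16/13 8/13 480/221 -3 -6 S
3 160/113 160/193 80/193 48960/21809 -3 -7 E
4 2 5/4 5/8 13/4 -2 -7 N
final -2 -6 W

n=0: pose=(-2,-7,N); sL=2, sR=5/4; mL=5/8, mR=13/4; mL+mR=31/8 → advance +1; mR−mL=21/8 → turn +1·90°
n=1: pose=(-2,-6,W); sL=160/137, sR=32/13; mL=16/13, mR=6464/1781; mL+mR=8656/1781 → advance +1; mR−mL=4272/1781 → turn +1·90°
n=2: pose=(-3,-6,S); sL=16/17, sR=16/13; mL=8/13, mR=480/221; mL+mR=616/221 → advance +1; mR−mL=344/221 → turn +1·90°
n=3: pose=(-3,-7,E); sL=160/113, sR=160/193; mL=80/193, mR=48960/21809; mL+mR=58000/21809 → advance +1; mR−mL=39920/21809 → turn +1·90°
n=4: pose=(-2,-7,N); sL=2, sR=5/4; mL=5/8, mR=13/4; mL+mR=31/8 → advance +1; mR−mL=21/8 → turn +1·90°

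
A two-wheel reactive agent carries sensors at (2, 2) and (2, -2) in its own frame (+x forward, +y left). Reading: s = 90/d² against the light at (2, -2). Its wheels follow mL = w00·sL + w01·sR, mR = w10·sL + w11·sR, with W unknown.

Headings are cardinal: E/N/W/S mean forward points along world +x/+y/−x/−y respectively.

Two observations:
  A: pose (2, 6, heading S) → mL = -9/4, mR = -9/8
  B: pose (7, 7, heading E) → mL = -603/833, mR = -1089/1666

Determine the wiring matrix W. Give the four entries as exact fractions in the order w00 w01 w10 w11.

-1/2 -1/2 1/2 -1

obs A: pose=(2,6,S) → sL=9/4, sR=9/4, mL=-9/4, mR=-9/8
obs B: pose=(7,7,E) → sL=9/17, sR=45/49, mL=-603/833, mR=-1089/1666
sensor matrix S = [[9/4, 9/4], [9/17, 45/49]]; det S = 729/833
solve [mL_A; mL_B] = S·[w00; w01] and [mR_A; mR_B] = S·[w10; w11]:
  w00 = -1/2, w01 = -1/2, w10 = 1/2, w11 = -1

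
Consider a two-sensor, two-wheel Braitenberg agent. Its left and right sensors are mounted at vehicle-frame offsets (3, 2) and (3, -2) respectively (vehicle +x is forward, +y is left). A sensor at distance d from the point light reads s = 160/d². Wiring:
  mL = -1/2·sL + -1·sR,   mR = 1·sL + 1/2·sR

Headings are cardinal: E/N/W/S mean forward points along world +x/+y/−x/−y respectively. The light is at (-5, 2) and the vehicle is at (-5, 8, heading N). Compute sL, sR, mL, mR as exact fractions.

left sensor world pos  = (-7, 11); dL² = 85
right sensor world pos = (-3, 11); dR² = 85
sL = 160/85 = 32/17
sR = 160/85 = 32/17
mL = -1/2·sL + -1·sR = -48/17
mR = 1·sL + 1/2·sR = 48/17

32/17 32/17 -48/17 48/17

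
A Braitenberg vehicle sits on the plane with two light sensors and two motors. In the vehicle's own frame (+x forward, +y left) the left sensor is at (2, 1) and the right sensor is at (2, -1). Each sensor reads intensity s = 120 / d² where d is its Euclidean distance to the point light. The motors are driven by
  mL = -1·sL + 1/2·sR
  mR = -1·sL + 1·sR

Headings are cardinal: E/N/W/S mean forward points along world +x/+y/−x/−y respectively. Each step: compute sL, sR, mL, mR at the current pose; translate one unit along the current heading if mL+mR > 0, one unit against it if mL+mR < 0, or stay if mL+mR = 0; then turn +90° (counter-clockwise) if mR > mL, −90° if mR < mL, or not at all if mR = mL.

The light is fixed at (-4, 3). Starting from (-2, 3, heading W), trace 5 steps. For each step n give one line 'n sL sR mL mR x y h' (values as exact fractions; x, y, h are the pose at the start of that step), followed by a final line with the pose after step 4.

0 120 120 -60 0 -2 3 W
1 6 15 3/2 9 -1 3 S
2 24/5 120/29 -396/145 -96/145 -1 2 E
3 60 12 -54 -48 -2 2 N
4 40/3 120 140/3 320/3 -2 1 W
final -3 1 S

n=0: pose=(-2,3,W); sL=120, sR=120; mL=-60, mR=0; mL+mR=-60 → advance -1; mR−mL=60 → turn +1·90°
n=1: pose=(-1,3,S); sL=6, sR=15; mL=3/2, mR=9; mL+mR=21/2 → advance +1; mR−mL=15/2 → turn +1·90°
n=2: pose=(-1,2,E); sL=24/5, sR=120/29; mL=-396/145, mR=-96/145; mL+mR=-492/145 → advance -1; mR−mL=60/29 → turn +1·90°
n=3: pose=(-2,2,N); sL=60, sR=12; mL=-54, mR=-48; mL+mR=-102 → advance -1; mR−mL=6 → turn +1·90°
n=4: pose=(-2,1,W); sL=40/3, sR=120; mL=140/3, mR=320/3; mL+mR=460/3 → advance +1; mR−mL=60 → turn +1·90°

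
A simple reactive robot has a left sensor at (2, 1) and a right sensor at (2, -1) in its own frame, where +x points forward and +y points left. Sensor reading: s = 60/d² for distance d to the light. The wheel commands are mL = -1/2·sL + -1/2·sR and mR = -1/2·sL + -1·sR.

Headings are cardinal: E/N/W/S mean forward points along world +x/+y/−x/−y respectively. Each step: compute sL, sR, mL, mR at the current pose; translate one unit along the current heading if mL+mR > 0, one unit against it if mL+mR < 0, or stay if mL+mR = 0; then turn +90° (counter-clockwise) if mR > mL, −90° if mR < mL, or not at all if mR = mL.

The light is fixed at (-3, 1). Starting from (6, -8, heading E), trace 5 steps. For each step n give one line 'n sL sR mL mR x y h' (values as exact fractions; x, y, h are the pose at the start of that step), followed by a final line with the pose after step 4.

n=0: pose=(6,-8,E); sL=12/37, sR=60/221; mL=-2436/8177, mR=-3546/8177; mL+mR=-5982/8177 → advance -1; mR−mL=-30/221 → turn -1·90°
n=1: pose=(5,-8,S); sL=30/101, sR=6/17; mL=-558/1717, mR=-861/1717; mL+mR=-1419/1717 → advance -1; mR−mL=-3/17 → turn -1·90°
n=2: pose=(5,-7,W); sL=20/39, sR=12/17; mL=-404/663, mR=-638/663; mL+mR=-1042/663 → advance -1; mR−mL=-6/17 → turn -1·90°
n=3: pose=(6,-7,N); sL=3/5, sR=15/34; mL=-177/340, mR=-63/85; mL+mR=-429/340 → advance -1; mR−mL=-15/68 → turn -1·90°
n=4: pose=(6,-8,E); sL=12/37, sR=60/221; mL=-2436/8177, mR=-3546/8177; mL+mR=-5982/8177 → advance -1; mR−mL=-30/221 → turn -1·90°

0 12/37 60/221 -2436/8177 -3546/8177 6 -8 E
1 30/101 6/17 -558/1717 -861/1717 5 -8 S
2 20/39 12/17 -404/663 -638/663 5 -7 W
3 3/5 15/34 -177/340 -63/85 6 -7 N
4 12/37 60/221 -2436/8177 -3546/8177 6 -8 E
final 5 -8 S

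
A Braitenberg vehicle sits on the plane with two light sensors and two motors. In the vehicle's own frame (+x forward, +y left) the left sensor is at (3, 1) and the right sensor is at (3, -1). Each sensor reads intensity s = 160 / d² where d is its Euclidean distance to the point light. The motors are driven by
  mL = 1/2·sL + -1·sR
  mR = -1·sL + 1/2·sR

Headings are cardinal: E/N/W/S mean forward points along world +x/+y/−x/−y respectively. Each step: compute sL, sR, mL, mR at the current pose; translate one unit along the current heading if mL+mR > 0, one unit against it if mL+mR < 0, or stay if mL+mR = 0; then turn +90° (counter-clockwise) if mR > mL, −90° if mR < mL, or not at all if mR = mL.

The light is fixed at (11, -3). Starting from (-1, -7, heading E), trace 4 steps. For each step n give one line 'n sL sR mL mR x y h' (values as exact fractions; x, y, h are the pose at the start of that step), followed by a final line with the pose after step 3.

0 16/9 80/53 -296/477 -488/477 -1 -7 E
1 160/193 32/49 -2256/9457 -4752/9457 -2 -7 S
2 10/17 8/13 -71/221 -62/221 -2 -6 W
3 160/157 32/41 -1744/6437 -4048/6437 -1 -6 S
final -1 -5 W

n=0: pose=(-1,-7,E); sL=16/9, sR=80/53; mL=-296/477, mR=-488/477; mL+mR=-784/477 → advance -1; mR−mL=-64/159 → turn -1·90°
n=1: pose=(-2,-7,S); sL=160/193, sR=32/49; mL=-2256/9457, mR=-4752/9457; mL+mR=-7008/9457 → advance -1; mR−mL=-2496/9457 → turn -1·90°
n=2: pose=(-2,-6,W); sL=10/17, sR=8/13; mL=-71/221, mR=-62/221; mL+mR=-133/221 → advance -1; mR−mL=9/221 → turn +1·90°
n=3: pose=(-1,-6,S); sL=160/157, sR=32/41; mL=-1744/6437, mR=-4048/6437; mL+mR=-5792/6437 → advance -1; mR−mL=-2304/6437 → turn -1·90°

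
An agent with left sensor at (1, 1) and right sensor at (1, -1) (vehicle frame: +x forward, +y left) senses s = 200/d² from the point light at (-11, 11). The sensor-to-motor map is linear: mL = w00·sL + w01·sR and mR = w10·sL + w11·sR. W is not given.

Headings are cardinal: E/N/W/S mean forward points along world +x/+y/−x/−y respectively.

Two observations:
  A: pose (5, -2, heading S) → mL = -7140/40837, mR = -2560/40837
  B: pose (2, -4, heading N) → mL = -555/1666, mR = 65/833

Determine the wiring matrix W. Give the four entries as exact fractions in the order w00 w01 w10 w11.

-1 1/2 1 -1

obs A: pose=(5,-2,S) → sL=40/97, sR=200/421, mL=-7140/40837, mR=-2560/40837
obs B: pose=(2,-4,N) → sL=10/17, sR=25/49, mL=-555/1666, mR=65/833
sensor matrix S = [[40/97, 200/421], [10/17, 25/49]]; det S = -2349000/34017221
solve [mL_A; mL_B] = S·[w00; w01] and [mR_A; mR_B] = S·[w10; w11]:
  w00 = -1, w01 = 1/2, w10 = 1, w11 = -1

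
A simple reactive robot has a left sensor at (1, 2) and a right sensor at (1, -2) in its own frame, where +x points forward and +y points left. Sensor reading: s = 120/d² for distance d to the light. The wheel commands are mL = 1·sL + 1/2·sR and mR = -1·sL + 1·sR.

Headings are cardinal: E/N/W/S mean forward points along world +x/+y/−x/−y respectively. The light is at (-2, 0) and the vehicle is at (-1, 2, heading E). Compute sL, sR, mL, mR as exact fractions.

6 30 21 24

left sensor world pos  = (0, 4); dL² = 20
right sensor world pos = (0, 0); dR² = 4
sL = 120/20 = 6
sR = 120/4 = 30
mL = 1·sL + 1/2·sR = 21
mR = -1·sL + 1·sR = 24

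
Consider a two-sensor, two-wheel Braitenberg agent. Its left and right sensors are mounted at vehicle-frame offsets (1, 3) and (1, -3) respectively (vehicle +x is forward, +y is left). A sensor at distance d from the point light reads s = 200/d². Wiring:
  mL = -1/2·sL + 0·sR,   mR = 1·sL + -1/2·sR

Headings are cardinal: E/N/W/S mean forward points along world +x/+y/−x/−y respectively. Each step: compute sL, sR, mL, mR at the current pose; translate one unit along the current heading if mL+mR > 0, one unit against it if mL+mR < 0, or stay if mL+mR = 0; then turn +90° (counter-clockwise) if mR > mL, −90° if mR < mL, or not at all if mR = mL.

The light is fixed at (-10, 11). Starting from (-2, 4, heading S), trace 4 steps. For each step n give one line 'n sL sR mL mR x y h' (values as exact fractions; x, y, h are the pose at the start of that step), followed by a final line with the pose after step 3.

n=0: pose=(-2,4,S); sL=40/37, sR=200/89; mL=-20/37, mR=-140/3293; mL+mR=-1920/3293 → advance -1; mR−mL=1640/3293 → turn +1·90°
n=1: pose=(-2,5,E); sL=20/9, sR=100/81; mL=-10/9, mR=130/81; mL+mR=40/81 → advance +1; mR−mL=220/81 → turn +1·90°
n=2: pose=(-1,5,N); sL=200/61, sR=200/169; mL=-100/61, mR=27700/10309; mL+mR=10800/10309 → advance +1; mR−mL=44600/10309 → turn +1·90°
n=3: pose=(-1,6,W); sL=25/16, sR=50/17; mL=-25/32, mR=25/272; mL+mR=-375/544 → advance -1; mR−mL=475/544 → turn +1·90°

0 40/37 200/89 -20/37 -140/3293 -2 4 S
1 20/9 100/81 -10/9 130/81 -2 5 E
2 200/61 200/169 -100/61 27700/10309 -1 5 N
3 25/16 50/17 -25/32 25/272 -1 6 W
final 0 6 S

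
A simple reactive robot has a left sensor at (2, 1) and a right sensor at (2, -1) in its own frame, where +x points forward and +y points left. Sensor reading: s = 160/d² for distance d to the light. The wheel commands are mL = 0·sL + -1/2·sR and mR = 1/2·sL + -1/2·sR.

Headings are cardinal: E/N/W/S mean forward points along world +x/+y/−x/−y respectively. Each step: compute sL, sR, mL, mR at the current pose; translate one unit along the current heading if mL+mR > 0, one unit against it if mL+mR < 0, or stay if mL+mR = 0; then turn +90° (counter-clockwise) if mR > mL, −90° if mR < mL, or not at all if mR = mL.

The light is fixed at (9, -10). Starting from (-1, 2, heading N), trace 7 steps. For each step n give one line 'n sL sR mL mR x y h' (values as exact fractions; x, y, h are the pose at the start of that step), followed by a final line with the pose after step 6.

0 160/317 160/277 -80/277 -3200/87809 -1 2 N
1 40/61 5/9 -5/18 55/1098 -1 1 W
2 32/29 160/181 -80/181 576/5249 0 1 S
3 80/109 16/17 -8/17 -192/1853 0 2 E
4 160/317 160/277 -80/277 -3200/87809 -1 2 N
5 40/61 5/9 -5/18 55/1098 -1 1 W
6 32/29 160/181 -80/181 576/5249 0 1 S
final 0 2 E

n=0: pose=(-1,2,N); sL=160/317, sR=160/277; mL=-80/277, mR=-3200/87809; mL+mR=-28560/87809 → advance -1; mR−mL=80/317 → turn +1·90°
n=1: pose=(-1,1,W); sL=40/61, sR=5/9; mL=-5/18, mR=55/1098; mL+mR=-125/549 → advance -1; mR−mL=20/61 → turn +1·90°
n=2: pose=(0,1,S); sL=32/29, sR=160/181; mL=-80/181, mR=576/5249; mL+mR=-1744/5249 → advance -1; mR−mL=16/29 → turn +1·90°
n=3: pose=(0,2,E); sL=80/109, sR=16/17; mL=-8/17, mR=-192/1853; mL+mR=-1064/1853 → advance -1; mR−mL=40/109 → turn +1·90°
n=4: pose=(-1,2,N); sL=160/317, sR=160/277; mL=-80/277, mR=-3200/87809; mL+mR=-28560/87809 → advance -1; mR−mL=80/317 → turn +1·90°
n=5: pose=(-1,1,W); sL=40/61, sR=5/9; mL=-5/18, mR=55/1098; mL+mR=-125/549 → advance -1; mR−mL=20/61 → turn +1·90°
n=6: pose=(0,1,S); sL=32/29, sR=160/181; mL=-80/181, mR=576/5249; mL+mR=-1744/5249 → advance -1; mR−mL=16/29 → turn +1·90°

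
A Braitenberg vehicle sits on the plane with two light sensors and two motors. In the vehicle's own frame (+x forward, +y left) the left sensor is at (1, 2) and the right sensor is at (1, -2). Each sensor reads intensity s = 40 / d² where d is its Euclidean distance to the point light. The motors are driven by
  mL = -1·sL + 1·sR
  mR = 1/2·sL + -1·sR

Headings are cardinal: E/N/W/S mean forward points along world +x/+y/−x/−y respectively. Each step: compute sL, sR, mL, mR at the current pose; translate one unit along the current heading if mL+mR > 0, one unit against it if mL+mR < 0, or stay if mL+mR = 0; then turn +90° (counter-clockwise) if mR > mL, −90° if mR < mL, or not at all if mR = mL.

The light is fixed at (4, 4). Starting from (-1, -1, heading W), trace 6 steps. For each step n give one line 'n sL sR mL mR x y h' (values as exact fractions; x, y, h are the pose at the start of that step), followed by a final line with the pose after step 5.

0 8/17 8/9 64/153 -100/153 -1 -1 W
1 10/13 2 16/13 -21/13 0 -1 N
2 8/5 40/73 -384/365 92/365 0 -2 E
3 20/37 20/17 400/629 -570/629 -1 -2 N
4 40/41 40/97 -2240/3977 300/3977 -1 -3 E
5 2/5 10/13 24/65 -37/65 -2 -3 N
final -2 -4 E

n=0: pose=(-1,-1,W); sL=8/17, sR=8/9; mL=64/153, mR=-100/153; mL+mR=-4/17 → advance -1; mR−mL=-164/153 → turn -1·90°
n=1: pose=(0,-1,N); sL=10/13, sR=2; mL=16/13, mR=-21/13; mL+mR=-5/13 → advance -1; mR−mL=-37/13 → turn -1·90°
n=2: pose=(0,-2,E); sL=8/5, sR=40/73; mL=-384/365, mR=92/365; mL+mR=-4/5 → advance -1; mR−mL=476/365 → turn +1·90°
n=3: pose=(-1,-2,N); sL=20/37, sR=20/17; mL=400/629, mR=-570/629; mL+mR=-10/37 → advance -1; mR−mL=-970/629 → turn -1·90°
n=4: pose=(-1,-3,E); sL=40/41, sR=40/97; mL=-2240/3977, mR=300/3977; mL+mR=-20/41 → advance -1; mR−mL=2540/3977 → turn +1·90°
n=5: pose=(-2,-3,N); sL=2/5, sR=10/13; mL=24/65, mR=-37/65; mL+mR=-1/5 → advance -1; mR−mL=-61/65 → turn -1·90°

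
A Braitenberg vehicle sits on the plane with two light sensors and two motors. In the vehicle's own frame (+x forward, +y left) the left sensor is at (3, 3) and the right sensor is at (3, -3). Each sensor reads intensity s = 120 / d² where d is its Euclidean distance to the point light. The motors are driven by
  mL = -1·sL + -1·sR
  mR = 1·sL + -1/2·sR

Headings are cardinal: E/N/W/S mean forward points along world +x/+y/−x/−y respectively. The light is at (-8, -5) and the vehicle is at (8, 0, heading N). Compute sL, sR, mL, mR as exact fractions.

120/233 24/85 -15792/19805 7404/19805

left sensor world pos  = (5, 3); dL² = 233
right sensor world pos = (11, 3); dR² = 425
sL = 120/233 = 120/233
sR = 120/425 = 24/85
mL = -1·sL + -1·sR = -15792/19805
mR = 1·sL + -1/2·sR = 7404/19805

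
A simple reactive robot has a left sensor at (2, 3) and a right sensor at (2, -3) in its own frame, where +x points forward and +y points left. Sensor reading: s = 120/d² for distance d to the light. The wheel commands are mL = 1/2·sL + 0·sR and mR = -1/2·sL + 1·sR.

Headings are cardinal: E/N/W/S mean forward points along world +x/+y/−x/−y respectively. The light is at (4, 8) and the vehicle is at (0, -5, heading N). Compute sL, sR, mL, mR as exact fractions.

left sensor world pos  = (-3, -3); dL² = 170
right sensor world pos = (3, -3); dR² = 122
sL = 120/170 = 12/17
sR = 120/122 = 60/61
mL = 1/2·sL + 0·sR = 6/17
mR = -1/2·sL + 1·sR = 654/1037

12/17 60/61 6/17 654/1037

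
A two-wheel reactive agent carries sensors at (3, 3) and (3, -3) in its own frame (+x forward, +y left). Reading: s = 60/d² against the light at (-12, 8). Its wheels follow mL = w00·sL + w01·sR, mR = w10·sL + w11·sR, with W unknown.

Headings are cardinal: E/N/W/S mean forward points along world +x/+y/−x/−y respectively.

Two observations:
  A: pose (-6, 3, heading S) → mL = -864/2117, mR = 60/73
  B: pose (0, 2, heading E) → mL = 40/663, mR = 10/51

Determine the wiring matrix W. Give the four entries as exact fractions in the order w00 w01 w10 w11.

1 -1 0 1

obs A: pose=(-6,3,S) → sL=12/29, sR=60/73, mL=-864/2117, mR=60/73
obs B: pose=(0,2,E) → sL=10/39, sR=10/51, mL=40/663, mR=10/51
sensor matrix S = [[12/29, 60/73], [10/39, 10/51]]; det S = -60640/467857
solve [mL_A; mL_B] = S·[w00; w01] and [mR_A; mR_B] = S·[w10; w11]:
  w00 = 1, w01 = -1, w10 = 0, w11 = 1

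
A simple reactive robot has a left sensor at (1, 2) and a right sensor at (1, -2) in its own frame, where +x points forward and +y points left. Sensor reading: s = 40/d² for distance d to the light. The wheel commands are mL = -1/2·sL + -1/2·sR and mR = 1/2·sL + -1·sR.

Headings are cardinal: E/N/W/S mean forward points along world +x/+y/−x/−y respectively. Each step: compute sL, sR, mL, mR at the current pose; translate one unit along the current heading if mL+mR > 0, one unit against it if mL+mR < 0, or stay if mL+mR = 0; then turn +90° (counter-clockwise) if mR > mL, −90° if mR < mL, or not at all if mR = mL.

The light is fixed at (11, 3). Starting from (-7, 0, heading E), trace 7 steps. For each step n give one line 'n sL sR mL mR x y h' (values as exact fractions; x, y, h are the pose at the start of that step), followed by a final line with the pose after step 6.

n=0: pose=(-7,0,E); sL=4/29, sR=20/157; mL=-604/4553, mR=-266/4553; mL+mR=-30/157 → advance -1; mR−mL=338/4553 → turn +1·90°
n=1: pose=(-8,0,N); sL=8/89, sR=40/293; mL=-2952/26077, mR=-2388/26077; mL+mR=-60/293 → advance -1; mR−mL=564/26077 → turn +1·90°
n=2: pose=(-8,-1,W); sL=10/109, sR=10/101; mL=-1050/11009, mR=-585/11009; mL+mR=-15/101 → advance -1; mR−mL=465/11009 → turn +1·90°
n=3: pose=(-7,-1,S); sL=40/281, sR=8/85; mL=-2824/23885, mR=-548/23885; mL+mR=-12/85 → advance -1; mR−mL=2276/23885 → turn +1·90°
n=4: pose=(-7,0,E); sL=4/29, sR=20/157; mL=-604/4553, mR=-266/4553; mL+mR=-30/157 → advance -1; mR−mL=338/4553 → turn +1·90°
n=5: pose=(-8,0,N); sL=8/89, sR=40/293; mL=-2952/26077, mR=-2388/26077; mL+mR=-60/293 → advance -1; mR−mL=564/26077 → turn +1·90°
n=6: pose=(-8,-1,W); sL=10/109, sR=10/101; mL=-1050/11009, mR=-585/11009; mL+mR=-15/101 → advance -1; mR−mL=465/11009 → turn +1·90°

0 4/29 20/157 -604/4553 -266/4553 -7 0 E
1 8/89 40/293 -2952/26077 -2388/26077 -8 0 N
2 10/109 10/101 -1050/11009 -585/11009 -8 -1 W
3 40/281 8/85 -2824/23885 -548/23885 -7 -1 S
4 4/29 20/157 -604/4553 -266/4553 -7 0 E
5 8/89 40/293 -2952/26077 -2388/26077 -8 0 N
6 10/109 10/101 -1050/11009 -585/11009 -8 -1 W
final -7 -1 S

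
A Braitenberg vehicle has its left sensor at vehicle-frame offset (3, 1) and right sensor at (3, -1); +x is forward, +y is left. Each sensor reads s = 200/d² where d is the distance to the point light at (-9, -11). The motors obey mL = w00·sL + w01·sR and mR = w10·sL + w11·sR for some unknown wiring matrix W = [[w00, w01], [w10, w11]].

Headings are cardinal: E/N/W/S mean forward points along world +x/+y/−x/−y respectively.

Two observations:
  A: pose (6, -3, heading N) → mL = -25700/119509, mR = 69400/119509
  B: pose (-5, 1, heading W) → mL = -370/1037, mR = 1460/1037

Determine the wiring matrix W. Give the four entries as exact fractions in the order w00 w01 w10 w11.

obs A: pose=(6,-3,N) → sL=200/317, sR=200/377, mL=-25700/119509, mR=69400/119509
obs B: pose=(-5,1,W) → sL=100/61, sR=20/17, mL=-370/1037, mR=1460/1037
sensor matrix S = [[200/317, 200/377], [100/61, 20/17]]; det S = -15792000/123930833
solve [mL_A; mL_B] = S·[w00; w01] and [mR_A; mR_B] = S·[w10; w11]:
  w00 = 1/2, w01 = -1, w10 = 1/2, w11 = 1/2

1/2 -1 1/2 1/2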